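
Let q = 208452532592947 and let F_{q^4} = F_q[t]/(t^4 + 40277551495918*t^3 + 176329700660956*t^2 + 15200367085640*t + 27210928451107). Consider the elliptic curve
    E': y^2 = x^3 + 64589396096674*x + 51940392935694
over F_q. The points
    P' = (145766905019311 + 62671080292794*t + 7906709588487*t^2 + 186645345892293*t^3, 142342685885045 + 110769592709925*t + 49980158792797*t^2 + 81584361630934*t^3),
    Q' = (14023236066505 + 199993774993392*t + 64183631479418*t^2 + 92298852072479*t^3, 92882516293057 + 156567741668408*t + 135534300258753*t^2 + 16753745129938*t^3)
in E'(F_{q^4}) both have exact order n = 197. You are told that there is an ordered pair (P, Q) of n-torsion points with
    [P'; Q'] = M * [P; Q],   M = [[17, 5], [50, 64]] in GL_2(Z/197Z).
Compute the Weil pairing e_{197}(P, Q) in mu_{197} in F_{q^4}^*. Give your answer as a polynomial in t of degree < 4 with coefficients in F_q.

The 197-Weil pairing on E[197] over F_{208452532592947} is alternating-bilinear: e_{197}(P',Q') = e_{197}(P,Q)^det(M).
Hence e(P,Q) = e(P',Q')^{67} where 67 = 50^{-1} mod 197.
Miller loop for e_{197} over F_{208452532592947^4}: bits of 197 = 11000101; 7 double steps + 3 add steps, l/v at each.
Miller gives e_{197}(P',Q') = 65202277280308 + 64316343145118*t + 39623850866263*t^2 + 146307291419417*t^3 in F_{208452532592947^4}.
e_{197}(P,Q) = (65202277280308 + 64316343145118*t + 39623850866263*t^2 + 146307291419417*t^3)^{67} = 29940552208315 + 26182909207278*t + 70147212902516*t^2 + 197231656399122*t^3.

29940552208315 + 26182909207278*t + 70147212902516*t^2 + 197231656399122*t^3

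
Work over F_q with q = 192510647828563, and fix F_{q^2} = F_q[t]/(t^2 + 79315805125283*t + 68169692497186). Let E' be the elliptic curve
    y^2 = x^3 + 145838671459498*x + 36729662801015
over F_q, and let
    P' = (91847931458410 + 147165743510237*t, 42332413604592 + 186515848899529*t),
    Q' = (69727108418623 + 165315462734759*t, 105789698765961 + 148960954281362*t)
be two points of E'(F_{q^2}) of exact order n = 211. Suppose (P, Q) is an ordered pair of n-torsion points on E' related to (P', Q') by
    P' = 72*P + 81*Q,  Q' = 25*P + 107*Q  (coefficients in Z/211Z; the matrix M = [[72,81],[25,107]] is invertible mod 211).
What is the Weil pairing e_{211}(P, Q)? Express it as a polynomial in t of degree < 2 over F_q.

Since e_{211}(P,P)=e_{211}(Q,Q)=1 and e_{211}(Q,P)=e_{211}(P,Q)^{-1}, expanding e_{211}(72*P + 81*Q,25*P + 107*Q) leaves e(P,Q)^det(M).
det(M) mod 211 = 193; its inverse in (Z/211)^* is 82 (check: 193*82 mod 211 = 1).
n = 211 = (11010011)_2 (8 bits, wt 5); accumulate f_{211,P'}(Q'+S)/f_{211,P'}(S) along the 7-step ladder.
Result: e(P',Q') = 58892853683045 + 143401703057554*t.
Finally e_{211}(P,Q) = 170315935201915 + 183637062227262*t.

170315935201915 + 183637062227262*t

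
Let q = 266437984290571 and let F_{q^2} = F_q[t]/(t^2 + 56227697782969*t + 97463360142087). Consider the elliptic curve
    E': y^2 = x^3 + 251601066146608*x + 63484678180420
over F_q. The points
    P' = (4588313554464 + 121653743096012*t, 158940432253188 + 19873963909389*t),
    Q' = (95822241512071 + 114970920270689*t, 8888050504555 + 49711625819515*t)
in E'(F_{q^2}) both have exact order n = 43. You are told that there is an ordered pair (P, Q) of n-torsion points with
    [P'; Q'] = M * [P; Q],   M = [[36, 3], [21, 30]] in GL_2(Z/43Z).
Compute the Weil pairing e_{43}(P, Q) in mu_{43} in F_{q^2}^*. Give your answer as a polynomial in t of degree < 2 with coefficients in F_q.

201468630233053 + 261820590530206*t

Alternating bilinearity on E[43] (values in mu_{43} in F_{266437984290571^2}) gives e(P',Q') = e(P,Q)^det(M).
Hence e(P,Q) = e(P',Q')^{20} where 20 = 28^{-1} mod 43.
Build f_{43,P'} and f_{43,Q'} via the 6-bit ladder of 43=101011_2; evaluate at shifted divisors; quotient in F_{266437984290571^2}.
f_P(D_Q)/f_Q(D_P) = 30222822968056 + 115551342240198*t.
(30222822968056 + 115551342240198*t)^{20} mod (266437984290571,f) = 201468630233053 + 261820590530206*t.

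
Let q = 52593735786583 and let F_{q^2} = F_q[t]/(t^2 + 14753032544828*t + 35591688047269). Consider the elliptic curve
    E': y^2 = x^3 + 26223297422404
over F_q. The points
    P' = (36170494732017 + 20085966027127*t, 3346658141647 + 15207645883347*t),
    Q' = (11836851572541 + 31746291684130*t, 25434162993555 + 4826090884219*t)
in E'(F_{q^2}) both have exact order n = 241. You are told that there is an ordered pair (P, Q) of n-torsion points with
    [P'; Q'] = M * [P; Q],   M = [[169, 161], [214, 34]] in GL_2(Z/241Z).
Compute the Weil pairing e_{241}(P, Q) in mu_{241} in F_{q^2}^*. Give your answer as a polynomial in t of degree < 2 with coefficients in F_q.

28410131984615 + 32331556292288*t

Under M = [[169,161],[214,34]] in GL_2(Z/241), e_{241}(P',Q') = e_{241}(P,Q)^(169*34-161*214 mod 241).
So e_{241}(P,Q) = e_{241}(P',Q')^{108}, since 212*108 = 1 mod 241.
n = 241 = (11110001)_2 (8 bits, wt 5); accumulate f_{241,P'}(Q'+S)/f_{241,P'}(S) along the 7-step ladder.
Result: e(P',Q') = 28968798840766 + 3940458366362*t.
e_{241}(P,Q) = (28968798840766 + 3940458366362*t)^{108} = 28410131984615 + 32331556292288*t.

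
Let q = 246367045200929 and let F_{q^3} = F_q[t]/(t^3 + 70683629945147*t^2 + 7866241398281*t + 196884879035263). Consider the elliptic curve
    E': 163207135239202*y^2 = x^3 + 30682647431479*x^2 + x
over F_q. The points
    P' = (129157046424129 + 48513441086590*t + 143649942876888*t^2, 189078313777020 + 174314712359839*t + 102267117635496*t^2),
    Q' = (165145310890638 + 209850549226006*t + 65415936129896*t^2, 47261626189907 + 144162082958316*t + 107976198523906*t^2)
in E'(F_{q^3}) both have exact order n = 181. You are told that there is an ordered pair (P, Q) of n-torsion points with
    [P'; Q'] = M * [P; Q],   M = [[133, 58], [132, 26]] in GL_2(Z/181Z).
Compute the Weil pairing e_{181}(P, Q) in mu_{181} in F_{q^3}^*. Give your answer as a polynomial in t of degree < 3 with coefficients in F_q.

Alternating bilinearity on E[181] (values in mu_{181} in F_{246367045200929^3}) gives e(P',Q') = e(P,Q)^det(M).
133*26 - 58*132 = -4198; reduced mod 181: det = 146, inverse 31.
Set x_W=58559935714072*u+197641041183692, y_W=58559935714072*v; then E': y_W^2=x_W^3+112005012608208*x_W+12505220951133.
Build f_{181,P'} and f_{181,Q'} via the 8-bit ladder of 181=10110101_2; evaluate at shifted divisors; quotient in F_{246367045200929^3}.
So e_{181}(P',Q') = 155018003535473 + 238734947587911*t + 192043828149018*t^2.
Finally e_{181}(P,Q) = 130425045624047 + 22899638436178*t + 6765441650825*t^2.

130425045624047 + 22899638436178*t + 6765441650825*t^2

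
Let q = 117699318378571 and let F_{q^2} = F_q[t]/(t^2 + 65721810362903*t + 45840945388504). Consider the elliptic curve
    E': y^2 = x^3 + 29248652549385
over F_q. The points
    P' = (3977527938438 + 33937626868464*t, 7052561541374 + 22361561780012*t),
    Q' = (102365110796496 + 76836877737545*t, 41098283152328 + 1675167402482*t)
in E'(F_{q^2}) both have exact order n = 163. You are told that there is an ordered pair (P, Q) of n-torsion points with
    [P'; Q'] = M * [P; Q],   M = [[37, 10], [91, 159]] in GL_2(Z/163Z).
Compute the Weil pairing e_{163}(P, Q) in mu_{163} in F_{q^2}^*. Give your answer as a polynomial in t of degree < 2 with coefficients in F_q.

70750984908756 + 82814989154739*t

Since e_{163}(P,P)=e_{163}(Q,Q)=1 and e_{163}(Q,P)=e_{163}(P,Q)^{-1}, expanding e_{163}(37*P + 10*Q,91*P + 159*Q) leaves e(P,Q)^det(M).
37*159 - 10*91 = 4973; reduced mod 163: det = 83, inverse 55.
Miller loop for e_{163} over F_{117699318378571^2}: bits of 163 = 10100011; 7 double steps + 3 add steps, l/v at each.
f_P(D_Q)/f_Q(D_P) = 3506553243837 + 63521034618914*t.
Thus e_{163}(P,Q) = 70750984908756 + 82814989154739*t.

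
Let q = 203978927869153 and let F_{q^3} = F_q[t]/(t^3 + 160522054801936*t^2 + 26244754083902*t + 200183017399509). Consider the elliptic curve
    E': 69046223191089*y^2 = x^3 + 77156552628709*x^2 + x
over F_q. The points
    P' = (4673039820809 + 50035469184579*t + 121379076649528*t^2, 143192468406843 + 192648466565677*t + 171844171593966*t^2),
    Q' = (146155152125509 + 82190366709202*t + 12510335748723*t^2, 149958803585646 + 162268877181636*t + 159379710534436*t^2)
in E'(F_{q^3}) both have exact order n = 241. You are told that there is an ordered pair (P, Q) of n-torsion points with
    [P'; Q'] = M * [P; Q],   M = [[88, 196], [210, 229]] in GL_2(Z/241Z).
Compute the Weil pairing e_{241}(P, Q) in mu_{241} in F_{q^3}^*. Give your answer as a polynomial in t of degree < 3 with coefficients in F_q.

60965997700157 + 114381203959076*t + 191454468052035*t^2

Under M = [[88,196],[210,229]] in GL_2(Z/241), e_{241}(P',Q') = e_{241}(P,Q)^(88*229-196*210 mod 241).
88*229 - 196*210 = -21008; reduced mod 241: det = 200, inverse 47.
Montgomery->Weierstrass: x_W = 9995212295779*x+34517533794083, y_W=9995212295779*y on F_{203978927869153}; lands on y^2=x^3+132372884033084*x+18060500568836.
Miller loop for e_{241} over F_{203978927869153^3}: bits of 241 = 11110001; 7 double steps + 4 add steps, l/v at each.
The quotient is 167837620004670 + 11510555545967*t + 74109742419834*t^2.
e_{241}(P,Q) = (167837620004670 + 11510555545967*t + 74109742419834*t^2)^{47} = 60965997700157 + 114381203959076*t + 191454468052035*t^2.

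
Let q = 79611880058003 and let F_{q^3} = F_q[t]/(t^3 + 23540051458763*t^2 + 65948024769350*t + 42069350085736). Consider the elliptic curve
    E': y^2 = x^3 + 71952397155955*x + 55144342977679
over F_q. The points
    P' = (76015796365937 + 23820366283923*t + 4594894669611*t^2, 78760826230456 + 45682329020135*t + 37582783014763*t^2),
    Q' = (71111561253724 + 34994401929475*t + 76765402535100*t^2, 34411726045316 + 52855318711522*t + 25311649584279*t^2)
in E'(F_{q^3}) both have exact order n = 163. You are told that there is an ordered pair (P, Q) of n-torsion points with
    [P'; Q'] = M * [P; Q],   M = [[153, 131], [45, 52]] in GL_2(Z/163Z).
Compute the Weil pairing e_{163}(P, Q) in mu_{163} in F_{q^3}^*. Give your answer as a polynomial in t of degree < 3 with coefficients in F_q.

12885747190630 + 37543957705460*t + 9757996755025*t^2

The 163-Weil pairing on E[163] over F_{79611880058003} is alternating-bilinear: e_{163}(P',Q') = e_{163}(P,Q)^det(M).
153*52 - 131*45 = 2061; reduced mod 163: det = 105, inverse 59.
Run Miller on y^2=x^3+71952397155955*x+55144342977679 over F_{79611880058003}: ladder 10100011 (8 bits); e = f_P(D_Q)/f_Q(D_P).
e_{163}(P',Q') = 60043308999883 + 39222861843637*t + 34251539879278*t^2.
Raise to 59: e(P,Q) = 12885747190630 + 37543957705460*t + 9757996755025*t^2 in mu_{163}.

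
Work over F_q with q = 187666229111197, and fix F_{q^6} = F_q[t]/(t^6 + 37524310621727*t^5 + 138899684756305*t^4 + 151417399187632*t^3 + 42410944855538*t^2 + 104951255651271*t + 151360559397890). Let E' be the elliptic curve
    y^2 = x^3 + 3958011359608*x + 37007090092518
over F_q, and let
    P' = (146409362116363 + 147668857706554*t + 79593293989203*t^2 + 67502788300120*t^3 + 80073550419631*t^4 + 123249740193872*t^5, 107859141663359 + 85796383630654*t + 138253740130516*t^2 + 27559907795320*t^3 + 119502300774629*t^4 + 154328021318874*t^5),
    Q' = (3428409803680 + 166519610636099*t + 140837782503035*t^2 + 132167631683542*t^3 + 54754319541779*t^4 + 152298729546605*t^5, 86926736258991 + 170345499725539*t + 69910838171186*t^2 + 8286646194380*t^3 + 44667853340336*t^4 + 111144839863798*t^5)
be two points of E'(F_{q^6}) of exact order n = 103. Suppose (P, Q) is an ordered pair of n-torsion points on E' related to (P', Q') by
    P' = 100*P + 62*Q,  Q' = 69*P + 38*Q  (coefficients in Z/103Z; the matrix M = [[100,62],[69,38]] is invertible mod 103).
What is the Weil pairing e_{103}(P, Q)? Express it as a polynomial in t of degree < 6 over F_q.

Since e_{103}(P,P)=e_{103}(Q,Q)=1 and e_{103}(Q,P)=e_{103}(P,Q)^{-1}, expanding e_{103}(100*P + 62*Q,69*P + 38*Q) leaves e(P,Q)^det(M).
100*38 - 62*69 = -478; reduced mod 103: det = 37, inverse 39.
7-bit Miller (1100111) on E'/F_{187666229111197} with a'=3958011359608, b'=37007090092518: accumulate tangent/chord ratios at Q'+S and P'+S'.
Miller gives e_{103}(P',Q') = 123592481090691 + 31500577631629*t + 153245492748210*t^2 + 144800777913280*t^3 + 16292500842818*t^4 + 81292335976339*t^5 in F_{187666229111197^6}.
Hence e(P,Q) = 46507247387429 + 157663804429123*t + 115514992540087*t^2 + 102355158719973*t^3 + 38753659489155*t^4 + 76263820243991*t^5 in F_{187666229111197^6}^*.

46507247387429 + 157663804429123*t + 115514992540087*t^2 + 102355158719973*t^3 + 38753659489155*t^4 + 76263820243991*t^5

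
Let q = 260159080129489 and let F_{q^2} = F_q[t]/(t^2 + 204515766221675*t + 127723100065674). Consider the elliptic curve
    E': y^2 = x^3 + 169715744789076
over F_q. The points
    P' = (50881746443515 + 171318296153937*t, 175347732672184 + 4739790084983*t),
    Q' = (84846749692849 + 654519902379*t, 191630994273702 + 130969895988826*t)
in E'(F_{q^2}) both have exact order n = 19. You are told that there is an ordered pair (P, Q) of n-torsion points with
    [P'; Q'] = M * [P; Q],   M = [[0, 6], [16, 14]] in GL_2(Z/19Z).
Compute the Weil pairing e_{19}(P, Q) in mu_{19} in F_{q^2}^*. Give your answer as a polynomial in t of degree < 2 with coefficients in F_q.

e_{19}(aP+bQ,cP+dQ) = e_{19}(P,Q)^(ad-bc); with (a,b,c,d)=(0,6,16,14) this gives the det-19 law.
0*14 - 6*16 = -96; reduced mod 19: det = 18, inverse 18.
Double-and-add over 10011: 5-1 doublings, 3-1 additions; each step l_{T,T}/v_{2T} or l_{T,P'}/v at Q'+S for random S.
e_{19}(P',Q') = 123089461536166 + 256513949245988*t.
Hence e(P,Q) = 198873678081855 + 3645130883501*t in F_{260159080129489^2}^*.

198873678081855 + 3645130883501*t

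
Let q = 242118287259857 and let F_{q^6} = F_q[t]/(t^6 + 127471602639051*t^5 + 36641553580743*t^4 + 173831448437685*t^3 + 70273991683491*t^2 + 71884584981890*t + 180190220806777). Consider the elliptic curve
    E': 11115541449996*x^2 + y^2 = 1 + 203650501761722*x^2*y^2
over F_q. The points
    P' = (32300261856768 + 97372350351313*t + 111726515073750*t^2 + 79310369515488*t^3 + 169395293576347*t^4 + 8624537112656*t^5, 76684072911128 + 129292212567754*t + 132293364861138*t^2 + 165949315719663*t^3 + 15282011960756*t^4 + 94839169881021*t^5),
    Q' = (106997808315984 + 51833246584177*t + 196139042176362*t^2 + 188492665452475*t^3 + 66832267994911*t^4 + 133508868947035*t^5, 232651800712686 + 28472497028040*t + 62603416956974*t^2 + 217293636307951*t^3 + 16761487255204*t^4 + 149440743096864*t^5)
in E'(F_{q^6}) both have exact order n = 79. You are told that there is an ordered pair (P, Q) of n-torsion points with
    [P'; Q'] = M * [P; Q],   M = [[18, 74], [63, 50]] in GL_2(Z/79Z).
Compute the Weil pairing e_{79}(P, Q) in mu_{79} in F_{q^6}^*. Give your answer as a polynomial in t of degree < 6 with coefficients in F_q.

178452360873989 + 232289994884755*t + 131424950831091*t^2 + 55860200746256*t^3 + 133410837795176*t^4 + 73851787565547*t^5

The 79-Weil pairing on E[79] over F_{242118287259857} is alternating-bilinear: e_{79}(P',Q') = e_{79}(P,Q)^det(M).
Inverting 30 mod 79: 29. Thus e_{79}(P,Q) = e(P',Q')^{29}.
Edwards a_E,d_E -> Montgomery A=16521625029598,B=42055511384244 -> Weierstrass 25717301695471,1001897508333 via alpha=116500436288572,beta=72925403551997.
n = 79 = (1001111)_2 (7 bits, wt 5); accumulate f_{79,P'}(Q'+S)/f_{79,P'}(S) along the 6-step ladder.
Result: e(P',Q') = 128579560736957 + 112793750396281*t + 17925062114764*t^2 + 144297576858079*t^3 + 77991699380512*t^4 + 64548189672768*t^5.
Raise to 29: e(P,Q) = 178452360873989 + 232289994884755*t + 131424950831091*t^2 + 55860200746256*t^3 + 133410837795176*t^4 + 73851787565547*t^5 in mu_{79}.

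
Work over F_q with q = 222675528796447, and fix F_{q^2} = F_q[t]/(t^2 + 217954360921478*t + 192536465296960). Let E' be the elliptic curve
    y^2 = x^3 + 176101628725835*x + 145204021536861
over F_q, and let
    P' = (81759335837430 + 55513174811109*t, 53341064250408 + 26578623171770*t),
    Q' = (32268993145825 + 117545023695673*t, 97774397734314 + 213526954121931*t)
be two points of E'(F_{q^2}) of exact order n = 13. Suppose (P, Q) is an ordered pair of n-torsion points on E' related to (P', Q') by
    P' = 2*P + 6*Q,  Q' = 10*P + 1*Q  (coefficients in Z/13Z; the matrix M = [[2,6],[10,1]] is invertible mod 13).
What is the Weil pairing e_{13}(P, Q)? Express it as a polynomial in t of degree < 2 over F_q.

Alternating bilinearity on E[13] (values in mu_{13} in F_{222675528796447^2}) gives e(P',Q') = e(P,Q)^det(M).
det M = 2*1 - 6*10 = -58 = 7 (mod 13); 7^{-1} = 2 (mod 13).
Run Miller on y^2=x^3+176101628725835*x+145204021536861 over F_{222675528796447}: ladder 1101 (4 bits); e = f_P(D_Q)/f_Q(D_P).
So e_{13}(P',Q') = 155736325984826 + 860894760932*t.
Raise to 2: e(P,Q) = 131027545156954 + 62146506603316*t in mu_{13}.

131027545156954 + 62146506603316*t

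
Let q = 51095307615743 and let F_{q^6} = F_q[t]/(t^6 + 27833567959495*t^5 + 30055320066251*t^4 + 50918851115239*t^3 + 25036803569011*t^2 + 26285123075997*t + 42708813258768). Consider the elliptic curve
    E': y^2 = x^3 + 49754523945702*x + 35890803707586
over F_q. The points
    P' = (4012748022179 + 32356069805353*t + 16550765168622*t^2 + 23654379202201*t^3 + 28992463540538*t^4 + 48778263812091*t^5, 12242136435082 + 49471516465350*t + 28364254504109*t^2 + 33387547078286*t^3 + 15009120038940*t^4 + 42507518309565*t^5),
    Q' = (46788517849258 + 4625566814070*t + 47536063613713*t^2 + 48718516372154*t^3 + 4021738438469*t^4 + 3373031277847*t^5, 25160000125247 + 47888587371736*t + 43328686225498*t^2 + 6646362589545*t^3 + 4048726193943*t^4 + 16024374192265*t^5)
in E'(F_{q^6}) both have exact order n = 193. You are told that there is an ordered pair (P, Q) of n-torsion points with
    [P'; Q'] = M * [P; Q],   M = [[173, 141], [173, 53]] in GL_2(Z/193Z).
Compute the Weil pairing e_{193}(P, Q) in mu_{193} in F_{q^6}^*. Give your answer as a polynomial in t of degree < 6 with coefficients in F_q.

Alternating bilinearity on E[193] (values in mu_{193} in F_{51095307615743^6}) gives e(P',Q') = e(P,Q)^det(M).
det(M) mod 193 = 23; its inverse in (Z/193)^* is 42 (check: 23*42 mod 193 = 1).
Miller loop for e_{193} over F_{51095307615743^6}: bits of 193 = 11000001; 7 double steps + 2 add steps, l/v at each.
The quotient is 40580987755803 + 13520459333119*t + 252465715131*t^2 + 46339141805052*t^3 + 34167314848965*t^4 + 8303299606964*t^5.
Raise to 42: e(P,Q) = 24195111837921 + 49099178140299*t + 23025499906507*t^2 + 39426148620397*t^3 + 50301217845081*t^4 + 40650643231748*t^5 in mu_{193}.

24195111837921 + 49099178140299*t + 23025499906507*t^2 + 39426148620397*t^3 + 50301217845081*t^4 + 40650643231748*t^5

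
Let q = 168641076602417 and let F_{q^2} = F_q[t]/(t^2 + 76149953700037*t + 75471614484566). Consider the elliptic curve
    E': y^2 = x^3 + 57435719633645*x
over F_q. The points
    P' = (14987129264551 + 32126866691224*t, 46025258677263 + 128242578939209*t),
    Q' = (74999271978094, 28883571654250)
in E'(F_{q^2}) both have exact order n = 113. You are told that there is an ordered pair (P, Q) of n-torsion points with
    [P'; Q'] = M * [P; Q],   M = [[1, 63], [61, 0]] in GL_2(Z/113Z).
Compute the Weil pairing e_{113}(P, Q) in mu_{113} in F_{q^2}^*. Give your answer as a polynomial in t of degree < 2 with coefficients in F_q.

Under M = [[1,63],[61,0]] in GL_2(Z/113), e_{113}(P',Q') = e_{113}(P,Q)^(1*0-63*61 mod 113).
det M = 1*0 - 63*61 = -3843 = 112 (mod 113); 112^{-1} = 112 (mod 113).
Miller loop for e_{113} over F_{168641076602417^2}: bits of 113 = 1110001; 6 double steps + 3 add steps, l/v at each.
So e_{113}(P',Q') = 139052252299315 + 7846860773842*t.
Finally e_{113}(P,Q) = 76737254115658 + 160794215828575*t.

76737254115658 + 160794215828575*t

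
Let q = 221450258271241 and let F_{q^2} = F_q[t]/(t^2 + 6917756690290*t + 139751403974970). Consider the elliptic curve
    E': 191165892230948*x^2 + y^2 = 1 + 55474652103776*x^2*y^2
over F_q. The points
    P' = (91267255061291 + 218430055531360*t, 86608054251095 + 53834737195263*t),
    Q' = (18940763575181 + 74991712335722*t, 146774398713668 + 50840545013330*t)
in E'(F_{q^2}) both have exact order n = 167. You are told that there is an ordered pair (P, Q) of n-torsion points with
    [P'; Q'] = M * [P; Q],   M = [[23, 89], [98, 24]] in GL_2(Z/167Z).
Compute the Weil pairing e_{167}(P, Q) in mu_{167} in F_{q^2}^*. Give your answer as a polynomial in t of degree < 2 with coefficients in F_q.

Since e_{167}(P,P)=e_{167}(Q,Q)=1 and e_{167}(Q,P)=e_{167}(P,Q)^{-1}, expanding e_{167}(23*P + 89*Q,98*P + 24*Q) leaves e(P,Q)^det(M).
23*24 - 89*98 = -8170; reduced mod 167: det = 13, inverse 90.
Map (x,y)_Ed via u=(1+y)/(1-y), v=(1+y)/((1-y)x) to Montgomery A=144316757170715,B=29852328910353; then to (a',b')=(7504751039639,139013854608350).
8-bit Miller (10100111) on E'/F_{221450258271241} with a'=7504751039639, b'=139013854608350: accumulate tangent/chord ratios at Q'+S and P'+S'.
Result: e(P',Q') = 216511490099192 + 177307981806995*t.
Finally e_{167}(P,Q) = 67305711847413 + 86319728362403*t.

67305711847413 + 86319728362403*t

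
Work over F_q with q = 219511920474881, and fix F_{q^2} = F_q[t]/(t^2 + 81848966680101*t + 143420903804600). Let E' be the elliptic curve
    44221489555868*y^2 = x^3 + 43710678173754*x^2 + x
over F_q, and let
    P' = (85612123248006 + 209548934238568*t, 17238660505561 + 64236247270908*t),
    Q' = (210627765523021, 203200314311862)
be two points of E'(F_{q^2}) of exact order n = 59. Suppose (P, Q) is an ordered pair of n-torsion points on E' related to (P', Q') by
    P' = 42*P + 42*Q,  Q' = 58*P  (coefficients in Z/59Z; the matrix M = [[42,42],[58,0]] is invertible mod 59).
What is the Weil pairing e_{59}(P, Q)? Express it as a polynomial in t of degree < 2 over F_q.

e_{59} is bilinear + alternating on E[59], so e_{59}(42*P + 42*Q, 58*P) = e_{59}(P,Q)^(42*0-42*58).
So e_{59}(P,Q) = e_{59}(P',Q')^{52}, since 42*52 = 1 mod 59.
Montgomery->Weierstrass: x_W = 106188459536138*x+181752317213222, y_W=106188459536138*y on F_{219511920474881}; lands on y^2=x^3+133608469195487*x+63489980336361.
Run Miller on y^2=x^3+133608469195487*x+63489980336361 over F_{219511920474881}: ladder 111011 (6 bits); e = f_P(D_Q)/f_Q(D_P).
Miller gives e_{59}(P',Q') = 88450279200413 + 160155370110287*t in F_{219511920474881^2}.
Thus e_{59}(P,Q) = 36318635595049 + 110796928558054*t.

36318635595049 + 110796928558054*t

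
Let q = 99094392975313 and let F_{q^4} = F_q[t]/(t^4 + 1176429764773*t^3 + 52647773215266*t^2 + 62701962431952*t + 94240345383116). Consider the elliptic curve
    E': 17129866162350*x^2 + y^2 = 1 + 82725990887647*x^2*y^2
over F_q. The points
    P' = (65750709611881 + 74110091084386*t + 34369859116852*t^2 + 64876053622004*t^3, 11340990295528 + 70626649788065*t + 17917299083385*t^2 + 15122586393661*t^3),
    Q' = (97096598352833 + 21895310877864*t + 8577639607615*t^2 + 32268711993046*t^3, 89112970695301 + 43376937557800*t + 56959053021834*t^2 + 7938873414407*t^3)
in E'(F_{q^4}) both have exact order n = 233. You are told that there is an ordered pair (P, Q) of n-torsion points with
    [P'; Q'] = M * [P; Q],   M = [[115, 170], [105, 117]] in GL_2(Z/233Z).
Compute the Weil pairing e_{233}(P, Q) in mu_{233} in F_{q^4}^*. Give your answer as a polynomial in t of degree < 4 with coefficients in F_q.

e_{233}(aP+bQ,cP+dQ) = e_{233}(P,Q)^(ad-bc); with (a,b,c,d)=(115,170,105,117) this gives the det-233 law.
So e_{233}(P,Q) = e_{233}(P',Q')^{51}, since 32*51 = 1 mod 233.
Map (x,y)_Ed via u=(1+y)/(1-y), v=(1+y)/((1-y)x) to Montgomery A=46680426586552,B=33215242948791; then to (a',b')=(63332643697790,691709715419).
Miller loop for e_{233} over F_{99094392975313^4}: bits of 233 = 11101001; 7 double steps + 4 add steps, l/v at each.
Miller gives e_{233}(P',Q') = 30757233857580 + 79988675885488*t + 71132803206794*t^2 + 18150470180207*t^3 in F_{99094392975313^4}.
(30757233857580 + 79988675885488*t + 71132803206794*t^2 + 18150470180207*t^3)^{51} mod (99094392975313,f) = 59589911786078 + 39035723382764*t + 52623241059603*t^2 + 40036190479042*t^3.

59589911786078 + 39035723382764*t + 52623241059603*t^2 + 40036190479042*t^3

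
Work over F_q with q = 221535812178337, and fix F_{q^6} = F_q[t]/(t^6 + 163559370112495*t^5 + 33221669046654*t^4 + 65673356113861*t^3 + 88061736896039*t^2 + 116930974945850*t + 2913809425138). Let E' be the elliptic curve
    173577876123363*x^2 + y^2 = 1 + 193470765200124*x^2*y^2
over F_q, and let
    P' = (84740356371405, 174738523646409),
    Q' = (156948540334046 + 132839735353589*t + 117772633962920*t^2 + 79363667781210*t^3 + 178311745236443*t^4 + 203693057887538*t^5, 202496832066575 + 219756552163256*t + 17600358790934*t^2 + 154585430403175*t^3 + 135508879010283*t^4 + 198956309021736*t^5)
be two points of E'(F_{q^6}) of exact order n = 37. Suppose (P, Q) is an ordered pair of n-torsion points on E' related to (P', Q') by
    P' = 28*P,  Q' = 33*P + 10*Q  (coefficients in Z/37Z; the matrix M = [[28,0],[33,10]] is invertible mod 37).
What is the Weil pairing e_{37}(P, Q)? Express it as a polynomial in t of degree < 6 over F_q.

5671712926117 + 87215752808708*t + 211149672638550*t^2 + 210379609036793*t^3 + 93208746064823*t^4 + 204644130495294*t^5

e_{37} is bilinear + alternating on E[37], so e_{37}(28*P, 33*P + 10*Q) = e_{37}(P,Q)^(28*10-0*33).
det M = 28*10 - 0*33 = 280 = 21 (mod 37); 21^{-1} = 30 (mod 37).
Edwards a_E,d_E -> Montgomery A=205849581914350,B=52373560556881 -> Weierstrass 39196331033905,0 via alpha=171942679643083,beta=50410730775394.
Double-and-add over 100101: 6-1 doublings, 3-1 additions; each step l_{T,T}/v_{2T} or l_{T,P'}/v at Q'+S for random S.
So e_{37}(P',Q') = 219216945914366 + 168772318296773*t + 184675739261987*t^2 + 42801022161743*t^3 + 109009759403869*t^4 + 11106448922411*t^5.
Raise to 30: e(P,Q) = 5671712926117 + 87215752808708*t + 211149672638550*t^2 + 210379609036793*t^3 + 93208746064823*t^4 + 204644130495294*t^5 in mu_{37}.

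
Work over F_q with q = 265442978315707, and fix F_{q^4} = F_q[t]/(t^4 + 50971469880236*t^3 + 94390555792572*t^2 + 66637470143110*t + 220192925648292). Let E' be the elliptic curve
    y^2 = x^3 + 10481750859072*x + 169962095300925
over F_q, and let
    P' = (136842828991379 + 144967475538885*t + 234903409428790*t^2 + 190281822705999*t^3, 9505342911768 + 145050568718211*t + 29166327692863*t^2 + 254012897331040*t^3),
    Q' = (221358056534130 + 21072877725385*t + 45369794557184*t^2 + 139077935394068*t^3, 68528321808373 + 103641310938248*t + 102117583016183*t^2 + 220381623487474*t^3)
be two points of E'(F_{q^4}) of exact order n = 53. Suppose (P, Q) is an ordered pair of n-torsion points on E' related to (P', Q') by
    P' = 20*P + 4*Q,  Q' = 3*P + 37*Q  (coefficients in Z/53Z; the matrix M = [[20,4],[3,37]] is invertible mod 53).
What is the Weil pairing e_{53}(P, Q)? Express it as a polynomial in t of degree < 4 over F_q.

e_{53}(aP+bQ,cP+dQ) = e_{53}(P,Q)^(ad-bc); with (a,b,c,d)=(20,4,3,37) this gives the det-53 law.
20*37 - 4*3 = 728; reduced mod 53: det = 39, inverse 34.
Run Miller on y^2=x^3+10481750859072*x+169962095300925 over F_{265442978315707}: ladder 110101 (6 bits); e = f_P(D_Q)/f_Q(D_P).
f_P(D_Q)/f_Q(D_P) = 127907583013715 + 123518352106505*t + 257384815648265*t^2 + 34378111279242*t^3.
Finally e_{53}(P,Q) = 263797465528936 + 174542385075239*t + 49644030681393*t^2 + 220121798328840*t^3.

263797465528936 + 174542385075239*t + 49644030681393*t^2 + 220121798328840*t^3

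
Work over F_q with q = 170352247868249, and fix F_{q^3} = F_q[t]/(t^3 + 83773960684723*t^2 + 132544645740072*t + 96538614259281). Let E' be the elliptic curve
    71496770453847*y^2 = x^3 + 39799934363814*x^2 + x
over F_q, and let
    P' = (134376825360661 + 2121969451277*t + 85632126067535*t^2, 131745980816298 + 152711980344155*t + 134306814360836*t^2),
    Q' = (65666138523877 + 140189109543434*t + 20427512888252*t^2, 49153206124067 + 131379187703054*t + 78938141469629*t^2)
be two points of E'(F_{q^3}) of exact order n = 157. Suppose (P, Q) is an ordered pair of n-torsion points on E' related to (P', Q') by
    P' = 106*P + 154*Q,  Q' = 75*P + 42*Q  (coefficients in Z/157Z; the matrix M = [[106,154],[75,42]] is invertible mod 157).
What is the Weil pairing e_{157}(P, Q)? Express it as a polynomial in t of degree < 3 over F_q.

Since e_{157}(P,P)=e_{157}(Q,Q)=1 and e_{157}(Q,P)=e_{157}(P,Q)^{-1}, expanding e_{157}(106*P + 154*Q,75*P + 42*Q) leaves e(P,Q)^det(M).
So e_{157}(P,Q) = e_{157}(P',Q')^{19}, since 124*19 = 1 mod 157.
Set x_W=40590610860050*u+135971007743368, y_W=40590610860050*v; then E': y_W^2=x_W^3+117153747917748*x_W.
8-bit Miller (10011101) on E'/F_{170352247868249} with a'=117153747917748, b'=0: accumulate tangent/chord ratios at Q'+S and P'+S'.
So e_{157}(P',Q') = 23887767335072 + 53472915572520*t + 14351408384591*t^2.
Hence e(P,Q) = 68636839685504 + 66135412685911*t + 165930585124848*t^2 in F_{170352247868249^3}^*.

68636839685504 + 66135412685911*t + 165930585124848*t^2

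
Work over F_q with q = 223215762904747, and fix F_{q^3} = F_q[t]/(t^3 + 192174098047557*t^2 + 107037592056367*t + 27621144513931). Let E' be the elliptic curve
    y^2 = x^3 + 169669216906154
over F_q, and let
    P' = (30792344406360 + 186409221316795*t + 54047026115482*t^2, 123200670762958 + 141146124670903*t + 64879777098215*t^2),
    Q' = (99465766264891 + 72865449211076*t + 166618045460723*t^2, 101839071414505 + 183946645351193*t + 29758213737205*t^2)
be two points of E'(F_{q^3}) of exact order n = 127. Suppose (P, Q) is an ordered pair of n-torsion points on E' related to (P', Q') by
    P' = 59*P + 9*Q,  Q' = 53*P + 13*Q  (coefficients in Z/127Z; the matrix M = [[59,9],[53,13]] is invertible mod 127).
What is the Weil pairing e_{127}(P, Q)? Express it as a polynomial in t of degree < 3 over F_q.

e_{127}(aP+bQ,cP+dQ) = e_{127}(P,Q)^(ad-bc); with (a,b,c,d)=(59,9,53,13) this gives the det-127 law.
Inverting 36 mod 127: 60. Thus e_{127}(P,Q) = e(P',Q')^{60}.
Run Miller on y^2=x^3+169669216906154 over F_{223215762904747}: ladder 1111111 (7 bits); e = f_P(D_Q)/f_Q(D_P).
Miller gives e_{127}(P',Q') = 31397901016577 + 19918029048812*t + 173318919177142*t^2 in F_{223215762904747^3}.
Raise to 60: e(P,Q) = 34696946510959 + 217258827792102*t + 77577210039542*t^2 in mu_{127}.

34696946510959 + 217258827792102*t + 77577210039542*t^2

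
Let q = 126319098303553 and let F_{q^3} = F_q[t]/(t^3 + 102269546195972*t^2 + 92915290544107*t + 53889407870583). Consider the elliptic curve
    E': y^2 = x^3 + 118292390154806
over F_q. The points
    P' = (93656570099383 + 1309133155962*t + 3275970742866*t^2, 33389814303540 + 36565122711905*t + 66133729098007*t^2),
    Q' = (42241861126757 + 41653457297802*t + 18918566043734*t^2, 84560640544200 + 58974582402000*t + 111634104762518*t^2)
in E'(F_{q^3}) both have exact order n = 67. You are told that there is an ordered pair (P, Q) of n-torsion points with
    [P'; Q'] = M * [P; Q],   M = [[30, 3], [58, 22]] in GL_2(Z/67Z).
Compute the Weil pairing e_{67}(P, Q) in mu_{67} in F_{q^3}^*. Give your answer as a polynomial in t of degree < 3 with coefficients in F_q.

Since e_{67}(P,P)=e_{67}(Q,Q)=1 and e_{67}(Q,P)=e_{67}(P,Q)^{-1}, expanding e_{67}(30*P + 3*Q,58*P + 22*Q) leaves e(P,Q)^det(M).
det M = 30*22 - 3*58 = 486 = 17 (mod 67); 17^{-1} = 4 (mod 67).
7-bit Miller (1000011) on E'/F_{126319098303553} with a'=0, b'=118292390154806: accumulate tangent/chord ratios at Q'+S and P'+S'.
The quotient is 39620823695733 + 35787368745430*t + 97541955363696*t^2.
Raise to 4: e(P,Q) = 14855690585049 + 23928733592428*t + 106722253402823*t^2 in mu_{67}.

14855690585049 + 23928733592428*t + 106722253402823*t^2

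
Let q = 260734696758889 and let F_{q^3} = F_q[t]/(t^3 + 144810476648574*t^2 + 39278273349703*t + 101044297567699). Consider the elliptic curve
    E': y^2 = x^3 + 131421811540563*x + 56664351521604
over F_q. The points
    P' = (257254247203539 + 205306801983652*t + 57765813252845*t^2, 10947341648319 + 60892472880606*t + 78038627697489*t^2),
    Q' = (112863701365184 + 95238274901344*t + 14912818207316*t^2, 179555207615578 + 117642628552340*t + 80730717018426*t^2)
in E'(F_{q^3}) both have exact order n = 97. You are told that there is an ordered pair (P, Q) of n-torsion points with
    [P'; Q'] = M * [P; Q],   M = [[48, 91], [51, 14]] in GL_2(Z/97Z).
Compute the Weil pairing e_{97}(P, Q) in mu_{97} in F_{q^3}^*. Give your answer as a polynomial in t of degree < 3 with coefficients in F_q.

209434301459900 + 256659309353406*t + 131690721256816*t^2

The 97-Weil pairing on E[97] over F_{260734696758889} is alternating-bilinear: e_{97}(P',Q') = e_{97}(P,Q)^det(M).
So e_{97}(P,Q) = e_{97}(P',Q')^{85}, since 8*85 = 1 mod 97.
Build f_{97,P'} and f_{97,Q'} via the 7-bit ladder of 97=1100001_2; evaluate at shifted divisors; quotient in F_{260734696758889^3}.
So e_{97}(P',Q') = 65307637855060 + 199262184295858*t + 229254647543168*t^2.
e_{97}(P,Q) = (65307637855060 + 199262184295858*t + 229254647543168*t^2)^{85} = 209434301459900 + 256659309353406*t + 131690721256816*t^2.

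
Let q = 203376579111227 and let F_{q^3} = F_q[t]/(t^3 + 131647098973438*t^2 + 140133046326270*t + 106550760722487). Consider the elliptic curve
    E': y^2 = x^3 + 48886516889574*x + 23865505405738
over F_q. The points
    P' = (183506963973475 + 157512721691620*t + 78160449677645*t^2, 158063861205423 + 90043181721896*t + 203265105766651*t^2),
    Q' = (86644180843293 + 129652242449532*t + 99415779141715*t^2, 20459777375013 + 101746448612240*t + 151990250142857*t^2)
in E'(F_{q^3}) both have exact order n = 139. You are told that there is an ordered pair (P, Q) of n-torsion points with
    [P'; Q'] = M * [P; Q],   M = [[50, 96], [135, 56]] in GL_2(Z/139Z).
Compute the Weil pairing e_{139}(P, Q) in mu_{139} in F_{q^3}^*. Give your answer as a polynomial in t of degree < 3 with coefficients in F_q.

e_{139}(aP+bQ,cP+dQ) = e_{139}(P,Q)^(ad-bc); with (a,b,c,d)=(50,96,135,56) this gives the det-139 law.
50*56 - 96*135 = -10160; reduced mod 139: det = 126, inverse 32.
n = 139 = (10001011)_2 (8 bits, wt 4); accumulate f_{139,P'}(Q'+S)/f_{139,P'}(S) along the 7-step ladder.
f_P(D_Q)/f_Q(D_P) = 34955382910949 + 184445160102561*t + 139919644604678*t^2.
Thus e_{139}(P,Q) = 132678085806382 + 20356479419891*t + 49711370503133*t^2.

132678085806382 + 20356479419891*t + 49711370503133*t^2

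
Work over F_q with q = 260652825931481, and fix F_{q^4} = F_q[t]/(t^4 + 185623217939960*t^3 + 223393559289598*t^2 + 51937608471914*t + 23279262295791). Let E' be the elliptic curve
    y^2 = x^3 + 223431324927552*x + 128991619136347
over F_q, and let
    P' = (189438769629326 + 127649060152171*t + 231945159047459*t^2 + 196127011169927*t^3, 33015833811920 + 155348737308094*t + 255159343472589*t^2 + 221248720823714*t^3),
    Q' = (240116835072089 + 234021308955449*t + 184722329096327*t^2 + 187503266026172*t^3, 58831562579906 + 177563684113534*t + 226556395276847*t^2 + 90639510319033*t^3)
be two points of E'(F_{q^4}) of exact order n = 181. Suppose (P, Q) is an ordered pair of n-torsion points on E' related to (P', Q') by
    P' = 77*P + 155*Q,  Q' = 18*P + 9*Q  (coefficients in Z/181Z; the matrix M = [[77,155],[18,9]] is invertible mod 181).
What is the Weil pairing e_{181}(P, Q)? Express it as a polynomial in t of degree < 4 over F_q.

188493249891563 + 112731314222786*t + 8134225802700*t^2 + 32774105799938*t^3

e_{181}(aP+bQ,cP+dQ) = e_{181}(P,Q)^(ad-bc); with (a,b,c,d)=(77,155,18,9) this gives the det-181 law.
Hence e(P,Q) = e(P',Q')^{70} where 70 = 75^{-1} mod 181.
8-bit Miller (10110101) on E'/F_{260652825931481} with a'=223431324927552, b'=128991619136347: accumulate tangent/chord ratios at Q'+S and P'+S'.
Result: e(P',Q') = 159179008950276 + 141442329264436*t + 31420952230084*t^2 + 58655414560934*t^3.
Finally e_{181}(P,Q) = 188493249891563 + 112731314222786*t + 8134225802700*t^2 + 32774105799938*t^3.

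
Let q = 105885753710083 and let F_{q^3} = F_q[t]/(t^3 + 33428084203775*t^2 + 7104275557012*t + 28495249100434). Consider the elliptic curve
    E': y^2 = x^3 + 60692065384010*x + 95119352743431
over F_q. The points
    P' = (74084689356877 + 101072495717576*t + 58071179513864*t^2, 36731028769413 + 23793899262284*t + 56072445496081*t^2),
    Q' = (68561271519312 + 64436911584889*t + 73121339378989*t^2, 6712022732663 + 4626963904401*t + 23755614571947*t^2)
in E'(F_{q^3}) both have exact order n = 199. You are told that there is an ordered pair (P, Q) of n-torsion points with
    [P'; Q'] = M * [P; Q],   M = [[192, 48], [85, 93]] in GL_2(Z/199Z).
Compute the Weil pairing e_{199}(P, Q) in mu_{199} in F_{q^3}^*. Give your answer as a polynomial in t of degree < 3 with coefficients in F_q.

50684274149248 + 77887437413605*t + 617679120727*t^2

The 199-Weil pairing on E[199] over F_{105885753710083} is alternating-bilinear: e_{199}(P',Q') = e_{199}(P,Q)^det(M).
192*93 - 48*85 = 13776; reduced mod 199: det = 45, inverse 115.
Run Miller on y^2=x^3+60692065384010*x+95119352743431 over F_{105885753710083}: ladder 11000111 (8 bits); e = f_P(D_Q)/f_Q(D_P).
The quotient is 5087897037767 + 42211139418294*t + 87862768628598*t^2.
Hence e(P,Q) = 50684274149248 + 77887437413605*t + 617679120727*t^2 in F_{105885753710083^3}^*.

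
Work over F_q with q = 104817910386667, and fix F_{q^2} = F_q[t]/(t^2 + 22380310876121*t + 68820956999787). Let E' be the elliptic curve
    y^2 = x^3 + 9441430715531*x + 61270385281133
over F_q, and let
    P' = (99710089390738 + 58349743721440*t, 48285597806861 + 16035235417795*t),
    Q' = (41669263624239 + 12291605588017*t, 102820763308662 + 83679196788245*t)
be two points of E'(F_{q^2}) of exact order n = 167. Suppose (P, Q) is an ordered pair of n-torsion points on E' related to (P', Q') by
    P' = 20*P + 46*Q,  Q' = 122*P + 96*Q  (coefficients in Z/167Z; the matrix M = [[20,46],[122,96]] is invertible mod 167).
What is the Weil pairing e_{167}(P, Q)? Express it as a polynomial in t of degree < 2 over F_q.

18839024731418 + 102155900737693*t

Since e_{167}(P,P)=e_{167}(Q,Q)=1 and e_{167}(Q,P)=e_{167}(P,Q)^{-1}, expanding e_{167}(20*P + 46*Q,122*P + 96*Q) leaves e(P,Q)^det(M).
Hence e(P,Q) = e(P',Q')^{102} where 102 = 149^{-1} mod 167.
Double-and-add over 10100111: 8-1 doublings, 5-1 additions; each step l_{T,T}/v_{2T} or l_{T,P'}/v at Q'+S for random S.
The quotient is 76544604081077 + 8736664461500*t.
Finally e_{167}(P,Q) = 18839024731418 + 102155900737693*t.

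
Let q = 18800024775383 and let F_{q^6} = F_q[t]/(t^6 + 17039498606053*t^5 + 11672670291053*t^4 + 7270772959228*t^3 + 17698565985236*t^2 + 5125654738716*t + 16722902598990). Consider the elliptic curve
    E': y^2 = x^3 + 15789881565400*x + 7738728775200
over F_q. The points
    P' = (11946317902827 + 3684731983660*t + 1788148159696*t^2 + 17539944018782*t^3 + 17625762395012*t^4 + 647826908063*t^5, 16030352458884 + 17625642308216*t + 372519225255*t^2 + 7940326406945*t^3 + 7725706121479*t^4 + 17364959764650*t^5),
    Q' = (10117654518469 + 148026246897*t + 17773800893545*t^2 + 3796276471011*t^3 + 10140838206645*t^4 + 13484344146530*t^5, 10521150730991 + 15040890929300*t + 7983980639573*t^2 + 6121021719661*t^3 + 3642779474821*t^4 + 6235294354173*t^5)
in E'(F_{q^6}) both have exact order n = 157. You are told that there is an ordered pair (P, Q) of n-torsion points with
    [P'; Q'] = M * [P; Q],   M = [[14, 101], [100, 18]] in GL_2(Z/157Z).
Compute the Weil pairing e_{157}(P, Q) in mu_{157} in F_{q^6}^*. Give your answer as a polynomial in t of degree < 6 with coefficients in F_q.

e_{157} is bilinear + alternating on E[157], so e_{157}(14*P + 101*Q, 100*P + 18*Q) = e_{157}(P,Q)^(14*18-101*100).
So e_{157}(P,Q) = e_{157}(P',Q')^{84}, since 43*84 = 1 mod 157.
Run Miller on y^2=x^3+15789881565400*x+7738728775200 over F_{18800024775383}: ladder 10011101 (8 bits); e = f_P(D_Q)/f_Q(D_P).
e_{157}(P',Q') = 17556725569833 + 11391229856390*t + 174453719872*t^2 + 5189450758948*t^3 + 35234660913*t^4 + 1324285996213*t^5.
Raise to 84: e(P,Q) = 3218462272846 + 8742701103175*t + 5292276973808*t^2 + 13582190835630*t^3 + 2552880123998*t^4 + 12400738850028*t^5 in mu_{157}.

3218462272846 + 8742701103175*t + 5292276973808*t^2 + 13582190835630*t^3 + 2552880123998*t^4 + 12400738850028*t^5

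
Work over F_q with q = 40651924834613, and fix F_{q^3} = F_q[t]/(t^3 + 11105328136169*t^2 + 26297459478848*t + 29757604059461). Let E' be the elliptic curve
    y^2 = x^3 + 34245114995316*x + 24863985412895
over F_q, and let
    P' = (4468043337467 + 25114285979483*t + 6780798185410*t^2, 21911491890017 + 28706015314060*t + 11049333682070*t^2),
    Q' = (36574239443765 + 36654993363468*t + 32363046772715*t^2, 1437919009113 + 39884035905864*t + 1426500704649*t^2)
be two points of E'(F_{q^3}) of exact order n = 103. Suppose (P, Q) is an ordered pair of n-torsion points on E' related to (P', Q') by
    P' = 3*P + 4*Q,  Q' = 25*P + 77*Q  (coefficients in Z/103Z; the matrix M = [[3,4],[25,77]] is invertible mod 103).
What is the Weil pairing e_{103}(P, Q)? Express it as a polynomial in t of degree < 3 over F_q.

Since e_{103}(P,P)=e_{103}(Q,Q)=1 and e_{103}(Q,P)=e_{103}(P,Q)^{-1}, expanding e_{103}(3*P + 4*Q,25*P + 77*Q) leaves e(P,Q)^det(M).
Inverting 28 mod 103: 92. Thus e_{103}(P,Q) = e(P',Q')^{92}.
Double-and-add over 1100111: 7-1 doublings, 5-1 additions; each step l_{T,T}/v_{2T} or l_{T,P'}/v at Q'+S for random S.
Result: e(P',Q') = 23500336060832 + 38045216088851*t + 26031457156301*t^2.
Raise to 92: e(P,Q) = 36171551613622 + 5808635333377*t + 7558710164452*t^2 in mu_{103}.

36171551613622 + 5808635333377*t + 7558710164452*t^2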